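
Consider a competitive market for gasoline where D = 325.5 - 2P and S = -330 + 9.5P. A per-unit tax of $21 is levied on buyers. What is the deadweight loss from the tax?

Deadweight loss = 8379/23

Pre-tax equilibrium: P* = 57, Q* = 211.5.
Tax on buyers shifts demand to D = 325.5 − 2(P + 21) = 283.5 - 2P.
283.5 - 2P = -330 + 9.5P gives seller price Ps = 1227/23; buyers pay Pb = 1227/23 + 21 = 1710/23.
New quantity: Q = 325.5 − 2(1710/23) = 8133/46.
DWL = ½ × 21 × (211.5 − 8133/46) = 8379/23.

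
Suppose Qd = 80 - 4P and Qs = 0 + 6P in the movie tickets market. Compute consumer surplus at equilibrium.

Consumer surplus = 288

Equilibrium: 80 - 4P = 0 + 6P gives P* = 8, Q* = 48.
Demand choke price (Qd = 0): P = 20.
CS = ½(20 − 8)(48) = 288.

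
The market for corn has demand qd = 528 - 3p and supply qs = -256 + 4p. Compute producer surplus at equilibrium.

Producer surplus = 4608

Equilibrium: 528 - 3p = -256 + 4p gives p* = 112, q* = 192.
Supply starts at p = 64 (where qs = 0).
PS = ½(112 − 64)(192) = 4608.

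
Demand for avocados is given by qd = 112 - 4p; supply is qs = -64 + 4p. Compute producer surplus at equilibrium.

Producer surplus = 72

Equilibrium: 112 - 4p = -64 + 4p gives p* = 22, q* = 24.
Supply starts at p = 16 (where qs = 0).
PS = ½(22 − 16)(24) = 72.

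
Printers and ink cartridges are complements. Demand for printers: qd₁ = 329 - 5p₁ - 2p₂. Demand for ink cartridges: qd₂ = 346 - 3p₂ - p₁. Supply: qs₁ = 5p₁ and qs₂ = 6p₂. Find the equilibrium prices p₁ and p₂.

p₁ = 2269/88, p₂ = 3131/88

Market 1: 329 - 5p₁ - 2p₂ = 5p₁ → 10p₁ + 2p₂ = 329.
Market 2: 9p₂ + p₁ = 346.
Eliminating p₂: 9×(1) − 2×(2) gives 88p₁ = 2269, so p₁ = 2269/88.
Back-substitute into (2): p₂ = (346 − 1×2269/88) / 9 = 3131/88.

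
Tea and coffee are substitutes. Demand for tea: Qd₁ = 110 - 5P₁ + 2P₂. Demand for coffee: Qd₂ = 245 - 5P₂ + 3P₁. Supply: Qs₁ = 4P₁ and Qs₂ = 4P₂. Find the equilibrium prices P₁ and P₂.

P₁ = 296/15, P₂ = 33.8

Market 1: 110 - 5P₁ + 2P₂ = 4P₁ → 9P₁ - 2P₂ = 110.
Market 2: 9P₂ - 3P₁ = 245.
Eliminating P₂: 9×(1) + 2×(2) gives 75P₁ = 1480, so P₁ = 296/15.
Back-substitute into (2): P₂ = (245 + 3×296/15) / 9 = 33.8.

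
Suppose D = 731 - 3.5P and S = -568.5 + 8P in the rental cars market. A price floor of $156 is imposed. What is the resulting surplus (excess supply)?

Equilibrium price would be P* = 113, so the floor at 156 binds.
At P = 156: D = 185, S = 679.5.
Surplus = 679.5 − 185 = 494.5.

Surplus = 494.5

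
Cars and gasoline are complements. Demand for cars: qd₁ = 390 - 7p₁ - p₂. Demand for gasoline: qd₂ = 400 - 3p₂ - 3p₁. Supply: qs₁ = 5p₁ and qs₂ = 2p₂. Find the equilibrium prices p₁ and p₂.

Market 1: 390 - 7p₁ - p₂ = 5p₁ → 12p₁ + p₂ = 390.
Market 2: 5p₂ + 3p₁ = 400.
Eliminating p₂: 5×(1) − 1×(2) gives 57p₁ = 1550, so p₁ = 1550/57.
Back-substitute into (2): p₂ = (400 − 3×1550/57) / 5 = 1210/19.

p₁ = 1550/57, p₂ = 1210/19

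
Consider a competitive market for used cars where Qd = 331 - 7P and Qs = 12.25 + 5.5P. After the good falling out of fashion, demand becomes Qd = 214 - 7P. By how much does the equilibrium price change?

Original equilibrium: P* = 25.5, Q* = 152.5.
New equilibrium: 214 - 7P = 12.25 + 5.5P, so 201.75 = 12.5P and P' = 16.14; Q' = 214 − 7(16.14) = 101.02.
Change in price: 16.14 − 25.5 = -9.36.

ΔP = -9.36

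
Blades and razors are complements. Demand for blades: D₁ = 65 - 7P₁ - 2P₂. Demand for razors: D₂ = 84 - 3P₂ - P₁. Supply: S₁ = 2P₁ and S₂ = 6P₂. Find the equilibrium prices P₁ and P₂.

P₁ = 417/79, P₂ = 691/79

Market 1: 65 - 7P₁ - 2P₂ = 2P₁ → 9P₁ + 2P₂ = 65.
Market 2: 9P₂ + P₁ = 84.
Eliminating P₂: 9×(1) − 2×(2) gives 79P₁ = 417, so P₁ = 417/79.
Back-substitute into (2): P₂ = (84 − 1×417/79) / 9 = 691/79.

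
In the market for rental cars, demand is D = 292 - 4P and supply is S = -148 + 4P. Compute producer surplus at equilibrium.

Equilibrium: 292 - 4P = -148 + 4P gives P* = 55, Q* = 72.
Supply starts at P = 37 (where S = 0).
PS = ½(55 − 37)(72) = 648.

Producer surplus = 648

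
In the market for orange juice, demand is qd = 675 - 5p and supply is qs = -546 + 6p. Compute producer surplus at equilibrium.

Producer surplus = 1200

Equilibrium: 675 - 5p = -546 + 6p gives p* = 111, q* = 120.
Supply starts at p = 91 (where qs = 0).
PS = ½(111 − 91)(120) = 1200.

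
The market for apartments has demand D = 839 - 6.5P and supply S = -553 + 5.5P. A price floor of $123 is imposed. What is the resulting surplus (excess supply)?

Surplus = 84

Equilibrium price would be P* = 116, so the floor at 123 binds.
At P = 123: D = 39.5, S = 123.5.
Surplus = 123.5 − 39.5 = 84.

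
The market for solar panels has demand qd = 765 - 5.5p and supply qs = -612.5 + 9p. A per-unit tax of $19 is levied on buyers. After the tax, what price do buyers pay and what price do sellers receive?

Pre-tax equilibrium: p* = 95, q* = 242.5.
Tax on buyers shifts demand to qd = 765 − 5.5(p + 19) = 660.5 - 5.5p.
660.5 - 5.5p = -612.5 + 9p gives seller price ps = 2546/29; buyers pay pb = 2546/29 + 19 = 3097/29.
New quantity: q = 765 − 5.5(3097/29) = 10303/58.

Buyers pay 3097/29, sellers receive 2546/29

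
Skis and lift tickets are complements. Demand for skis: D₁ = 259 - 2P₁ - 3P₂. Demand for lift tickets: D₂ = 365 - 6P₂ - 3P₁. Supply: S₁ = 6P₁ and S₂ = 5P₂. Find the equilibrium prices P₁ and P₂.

Market 1: 259 - 2P₁ - 3P₂ = 6P₁ → 8P₁ + 3P₂ = 259.
Market 2: 11P₂ + 3P₁ = 365.
Eliminating P₂: 11×(1) − 3×(2) gives 79P₁ = 1754, so P₁ = 1754/79.
Back-substitute into (2): P₂ = (365 − 3×1754/79) / 11 = 2143/79.

P₁ = 1754/79, P₂ = 2143/79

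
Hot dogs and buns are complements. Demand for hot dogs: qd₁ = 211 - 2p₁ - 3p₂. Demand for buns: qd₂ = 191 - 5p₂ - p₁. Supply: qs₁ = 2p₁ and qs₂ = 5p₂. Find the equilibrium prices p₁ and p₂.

p₁ = 1537/37, p₂ = 553/37

Market 1: 211 - 2p₁ - 3p₂ = 2p₁ → 4p₁ + 3p₂ = 211.
Market 2: 10p₂ + p₁ = 191.
Eliminating p₂: 10×(1) − 3×(2) gives 37p₁ = 1537, so p₁ = 1537/37.
Back-substitute into (2): p₂ = (191 − 1×1537/37) / 10 = 553/37.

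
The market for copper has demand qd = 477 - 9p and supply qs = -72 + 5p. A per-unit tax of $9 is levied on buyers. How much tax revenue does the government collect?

Tax revenue = 5994/7

Pre-tax equilibrium: p* = 549/14, q* = 1737/14.
Tax on buyers shifts demand to qd = 477 − 9(p + 9) = 396 - 9p.
396 - 9p = -72 + 5p gives seller price ps = 234/7; buyers pay pb = 234/7 + 9 = 297/7.
New quantity: q = 477 − 9(297/7) = 666/7.
Revenue = 9 × 666/7 = 5994/7.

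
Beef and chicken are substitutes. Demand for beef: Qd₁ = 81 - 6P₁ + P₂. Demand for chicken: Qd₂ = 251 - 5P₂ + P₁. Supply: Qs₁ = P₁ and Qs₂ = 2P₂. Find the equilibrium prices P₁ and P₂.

P₁ = 409/24, P₂ = 919/24

Market 1: 81 - 6P₁ + P₂ = P₁ → 7P₁ - P₂ = 81.
Market 2: 7P₂ - P₁ = 251.
Eliminating P₂: 7×(1) + 1×(2) gives 48P₁ = 818, so P₁ = 409/24.
Back-substitute into (2): P₂ = (251 + 1×409/24) / 7 = 919/24.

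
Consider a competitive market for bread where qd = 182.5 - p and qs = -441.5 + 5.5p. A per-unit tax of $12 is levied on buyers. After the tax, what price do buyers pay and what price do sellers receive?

Buyers pay 1380/13, sellers receive 1224/13

Pre-tax equilibrium: p* = 96, q* = 86.5.
Tax on buyers shifts demand to qd = 182.5 − 1(p + 12) = 170.5 - p.
170.5 - p = -441.5 + 5.5p gives seller price ps = 1224/13; buyers pay pb = 1224/13 + 12 = 1380/13.
New quantity: q = 182.5 − 1(1380/13) = 1985/26.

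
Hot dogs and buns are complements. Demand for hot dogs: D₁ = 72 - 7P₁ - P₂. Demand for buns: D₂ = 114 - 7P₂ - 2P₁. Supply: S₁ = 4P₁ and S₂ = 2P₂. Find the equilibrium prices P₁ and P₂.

Market 1: 72 - 7P₁ - P₂ = 4P₁ → 11P₁ + P₂ = 72.
Market 2: 9P₂ + 2P₁ = 114.
Eliminating P₂: 9×(1) − 1×(2) gives 97P₁ = 534, so P₁ = 534/97.
Back-substitute into (2): P₂ = (114 − 2×534/97) / 9 = 1110/97.

P₁ = 534/97, P₂ = 1110/97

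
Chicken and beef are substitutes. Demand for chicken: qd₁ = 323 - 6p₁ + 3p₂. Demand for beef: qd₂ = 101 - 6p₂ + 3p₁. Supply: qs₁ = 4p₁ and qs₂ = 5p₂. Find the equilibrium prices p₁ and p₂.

Market 1: 323 - 6p₁ + 3p₂ = 4p₁ → 10p₁ - 3p₂ = 323.
Market 2: 11p₂ - 3p₁ = 101.
Eliminating p₂: 11×(1) + 3×(2) gives 101p₁ = 3856, so p₁ = 3856/101.
Back-substitute into (2): p₂ = (101 + 3×3856/101) / 11 = 1979/101.

p₁ = 3856/101, p₂ = 1979/101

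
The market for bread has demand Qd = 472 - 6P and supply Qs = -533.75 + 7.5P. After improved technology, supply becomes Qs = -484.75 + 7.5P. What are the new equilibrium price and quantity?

P' = 3827/54, Q' = 421/9

Original equilibrium: P* = 74.5, Q* = 25.
New equilibrium: 472 - 6P = -484.75 + 7.5P, so 956.75 = 13.5P and P' = 3827/54; Q' = 472 − 6(3827/54) = 421/9.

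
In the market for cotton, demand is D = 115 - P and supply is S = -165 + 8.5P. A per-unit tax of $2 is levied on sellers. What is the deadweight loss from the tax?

Deadweight loss = 34/19

Pre-tax equilibrium: P* = 560/19, Q* = 1625/19.
Tax on sellers shifts supply to S = -165 + 8.5(P − 2) = -182 + 8.5P.
115 - P = -182 + 8.5P gives buyer price Pb = 594/19; sellers receive Ps = 594/19 − 2 = 556/19.
New quantity: Q = 115 − 1(594/19) = 1591/19.
DWL = ½ × 2 × (1625/19 − 1591/19) = 34/19.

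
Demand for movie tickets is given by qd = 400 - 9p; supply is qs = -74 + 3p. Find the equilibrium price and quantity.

Set qd = qs: 400 - 9p = -74 + 3p.
474 = 12p, so p* = 39.5.
q* = 400 − 9(39.5) = 44.5.

p* = 39.5, q* = 44.5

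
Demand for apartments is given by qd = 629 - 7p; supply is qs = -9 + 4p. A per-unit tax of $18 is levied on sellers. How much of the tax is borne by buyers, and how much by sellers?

Buyers bear 72/11, sellers bear 126/11

Pre-tax equilibrium: p* = 58, q* = 223.
Tax on sellers shifts supply to qs = -9 + 4(p − 18) = -81 + 4p.
629 - 7p = -81 + 4p gives buyer price pb = 710/11; sellers receive ps = 710/11 − 18 = 512/11.
New quantity: q = 629 − 7(710/11) = 1949/11.
Buyer burden = 710/11 − 58 = 72/11; seller burden = 58 − 512/11 = 126/11.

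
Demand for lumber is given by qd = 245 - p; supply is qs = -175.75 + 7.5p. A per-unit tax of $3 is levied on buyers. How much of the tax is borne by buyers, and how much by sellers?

Buyers bear 45/17, sellers bear 6/17

Pre-tax equilibrium: p* = 49.5, q* = 195.5.
Tax on buyers shifts demand to qd = 245 − 1(p + 3) = 242 - p.
242 - p = -175.75 + 7.5p gives seller price ps = 1671/34; buyers pay pb = 1671/34 + 3 = 1773/34.
New quantity: q = 245 − 1(1773/34) = 6557/34.
Buyer burden = 1773/34 − 49.5 = 45/17; seller burden = 49.5 − 1671/34 = 6/17.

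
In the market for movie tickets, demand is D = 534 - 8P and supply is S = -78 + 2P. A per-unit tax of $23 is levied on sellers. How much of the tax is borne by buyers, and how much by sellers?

Pre-tax equilibrium: P* = 61.2, Q* = 44.4.
Tax on sellers shifts supply to S = -78 + 2(P − 23) = -124 + 2P.
534 - 8P = -124 + 2P gives buyer price Pb = 65.8; sellers receive Ps = 65.8 − 23 = 42.8.
New quantity: Q = 534 − 8(65.8) = 7.6.
Buyer burden = 65.8 − 61.2 = 4.6; seller burden = 61.2 − 42.8 = 18.4.

Buyers bear $4.6, sellers bear $18.4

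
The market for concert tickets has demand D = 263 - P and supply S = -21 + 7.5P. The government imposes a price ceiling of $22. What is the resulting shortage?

Equilibrium price would be P* = 568/17, so the ceiling at 22 binds.
At P = 22: D = 263 − 1(22) = 241, S = -21 + 7.5(22) = 144.
Shortage = 241 − 144 = 97.

Shortage = 97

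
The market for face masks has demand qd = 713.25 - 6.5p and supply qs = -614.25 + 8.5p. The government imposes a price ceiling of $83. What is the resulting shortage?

Shortage = 82.5

Equilibrium price would be p* = 88.5, so the ceiling at 83 binds.
At p = 83: qd = 713.25 − 6.5(83) = 173.75, qs = -614.25 + 8.5(83) = 91.25.
Shortage = 173.75 − 91.25 = 82.5.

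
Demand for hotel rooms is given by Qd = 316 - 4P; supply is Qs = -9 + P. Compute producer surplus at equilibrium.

Equilibrium: 316 - 4P = -9 + P gives P* = 65, Q* = 56.
Supply starts at P = 9 (where Qs = 0).
PS = ½(65 − 9)(56) = 1568.

Producer surplus = 1568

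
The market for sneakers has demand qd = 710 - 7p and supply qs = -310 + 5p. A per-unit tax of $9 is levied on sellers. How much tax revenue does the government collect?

Pre-tax equilibrium: p* = 85, q* = 115.
Tax on sellers shifts supply to qs = -310 + 5(p − 9) = -355 + 5p.
710 - 7p = -355 + 5p gives buyer price pb = 88.75; sellers receive ps = 88.75 − 9 = 79.75.
New quantity: q = 710 − 7(88.75) = 88.75.
Revenue = 9 × 88.75 = 798.75.

Tax revenue = 798.75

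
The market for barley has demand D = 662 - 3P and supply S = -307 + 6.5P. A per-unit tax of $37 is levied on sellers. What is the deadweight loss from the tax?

Deadweight loss = 53391/38

Pre-tax equilibrium: P* = 102, Q* = 356.
Tax on sellers shifts supply to S = -307 + 6.5(P − 37) = -547.5 + 6.5P.
662 - 3P = -547.5 + 6.5P gives buyer price Pb = 2419/19; sellers receive Ps = 2419/19 − 37 = 1716/19.
New quantity: Q = 662 − 3(2419/19) = 5321/19.
DWL = ½ × 37 × (356 − 5321/19) = 53391/38.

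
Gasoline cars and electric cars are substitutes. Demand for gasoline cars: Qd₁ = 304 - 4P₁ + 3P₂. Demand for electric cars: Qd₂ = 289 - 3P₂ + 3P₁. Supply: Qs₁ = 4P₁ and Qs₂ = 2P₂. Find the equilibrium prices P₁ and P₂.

Market 1: 304 - 4P₁ + 3P₂ = 4P₁ → 8P₁ - 3P₂ = 304.
Market 2: 5P₂ - 3P₁ = 289.
Eliminating P₂: 5×(1) + 3×(2) gives 31P₁ = 2387, so P₁ = 77.
Back-substitute into (2): P₂ = (289 + 3×77) / 5 = 104.

P₁ = 77, P₂ = 104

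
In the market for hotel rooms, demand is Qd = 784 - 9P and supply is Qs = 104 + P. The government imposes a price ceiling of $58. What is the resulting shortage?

Equilibrium price would be P* = 68, so the ceiling at 58 binds.
At P = 58: Qd = 784 − 9(58) = 262, Qs = 104 + 1(58) = 162.
Shortage = 262 − 162 = 100.

Shortage = 100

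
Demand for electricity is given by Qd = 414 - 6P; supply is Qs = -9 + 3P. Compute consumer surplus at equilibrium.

Equilibrium: 414 - 6P = -9 + 3P gives P* = 47, Q* = 132.
Demand choke price (Qd = 0): P = 69.
CS = ½(69 − 47)(132) = 1452.

Consumer surplus = 1452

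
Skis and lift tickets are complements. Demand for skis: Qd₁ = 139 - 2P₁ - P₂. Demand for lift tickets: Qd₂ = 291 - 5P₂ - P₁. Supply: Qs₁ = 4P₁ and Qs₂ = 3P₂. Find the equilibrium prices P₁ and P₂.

Market 1: 139 - 2P₁ - P₂ = 4P₁ → 6P₁ + P₂ = 139.
Market 2: 8P₂ + P₁ = 291.
Eliminating P₂: 8×(1) − 1×(2) gives 47P₁ = 821, so P₁ = 821/47.
Back-substitute into (2): P₂ = (291 − 1×821/47) / 8 = 1607/47.

P₁ = 821/47, P₂ = 1607/47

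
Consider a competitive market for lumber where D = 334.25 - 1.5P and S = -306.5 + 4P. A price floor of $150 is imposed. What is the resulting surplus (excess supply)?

Equilibrium price would be P* = 116.5, so the floor at 150 binds.
At P = 150: D = 109.25, S = 293.5.
Surplus = 293.5 − 109.25 = 184.25.

Surplus = 184.25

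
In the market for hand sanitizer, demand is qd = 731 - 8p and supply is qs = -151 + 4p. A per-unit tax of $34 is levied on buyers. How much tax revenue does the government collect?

Pre-tax equilibrium: p* = 73.5, q* = 143.
Tax on buyers shifts demand to qd = 731 − 8(p + 34) = 459 - 8p.
459 - 8p = -151 + 4p gives seller price ps = 305/6; buyers pay pb = 305/6 + 34 = 509/6.
New quantity: q = 731 − 8(509/6) = 157/3.
Revenue = 34 × 157/3 = 5338/3.

Tax revenue = 5338/3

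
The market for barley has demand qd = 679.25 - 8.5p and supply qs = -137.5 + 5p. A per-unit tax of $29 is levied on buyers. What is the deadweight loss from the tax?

Pre-tax equilibrium: p* = 60.5, q* = 165.
Tax on buyers shifts demand to qd = 679.25 − 8.5(p + 29) = 432.75 - 8.5p.
432.75 - 8.5p = -137.5 + 5p gives seller price ps = 2281/54; buyers pay pb = 2281/54 + 29 = 3847/54.
New quantity: q = 679.25 − 8.5(3847/54) = 1990/27.
DWL = ½ × 29 × (165 − 1990/27) = 71485/54.

Deadweight loss = 71485/54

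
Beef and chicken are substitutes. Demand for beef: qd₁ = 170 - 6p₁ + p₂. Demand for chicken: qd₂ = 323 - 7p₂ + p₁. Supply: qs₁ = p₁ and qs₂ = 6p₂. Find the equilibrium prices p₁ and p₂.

Market 1: 170 - 6p₁ + p₂ = p₁ → 7p₁ - p₂ = 170.
Market 2: 13p₂ - p₁ = 323.
Eliminating p₂: 13×(1) + 1×(2) gives 90p₁ = 2533, so p₁ = 2533/90.
Back-substitute into (2): p₂ = (323 + 1×2533/90) / 13 = 2431/90.

p₁ = 2533/90, p₂ = 2431/90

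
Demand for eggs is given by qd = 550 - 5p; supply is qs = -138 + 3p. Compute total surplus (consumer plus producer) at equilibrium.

Equilibrium: 550 - 5p = -138 + 3p gives p* = 86, q* = 120.
Demand choke price: p = 110; supply starts at p = 46.
CS = ½(110 − 86)(120) = 1440; PS = ½(86 − 46)(120) = 2400.

Total surplus = 3840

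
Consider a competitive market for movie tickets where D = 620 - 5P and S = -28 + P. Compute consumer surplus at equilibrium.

Equilibrium: 620 - 5P = -28 + P gives P* = 108, Q* = 80.
Demand choke price (D = 0): P = 124.
CS = ½(124 − 108)(80) = 640.

Consumer surplus = 640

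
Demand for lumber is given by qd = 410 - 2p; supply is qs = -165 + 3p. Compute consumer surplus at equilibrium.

Consumer surplus = 8100

Equilibrium: 410 - 2p = -165 + 3p gives p* = 115, q* = 180.
Demand choke price (qd = 0): p = 205.
CS = ½(205 − 115)(180) = 8100.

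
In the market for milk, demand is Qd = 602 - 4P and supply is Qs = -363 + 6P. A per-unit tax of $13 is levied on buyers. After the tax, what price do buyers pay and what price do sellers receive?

Buyers pay $104.3, sellers receive $91.3

Pre-tax equilibrium: P* = 96.5, Q* = 216.
Tax on buyers shifts demand to Qd = 602 − 4(P + 13) = 550 - 4P.
550 - 4P = -363 + 6P gives seller price Ps = 91.3; buyers pay Pb = 91.3 + 13 = 104.3.
New quantity: Q = 602 − 4(104.3) = 184.8.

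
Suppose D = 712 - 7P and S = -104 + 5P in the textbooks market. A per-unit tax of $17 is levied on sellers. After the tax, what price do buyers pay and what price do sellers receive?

Buyers pay 901/12, sellers receive 697/12

Pre-tax equilibrium: P* = 68, Q* = 236.
Tax on sellers shifts supply to S = -104 + 5(P − 17) = -189 + 5P.
712 - 7P = -189 + 5P gives buyer price Pb = 901/12; sellers receive Ps = 901/12 − 17 = 697/12.
New quantity: Q = 712 − 7(901/12) = 2237/12.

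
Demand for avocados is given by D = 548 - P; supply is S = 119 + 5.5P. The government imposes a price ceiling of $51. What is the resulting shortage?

Equilibrium price would be P* = 66, so the ceiling at 51 binds.
At P = 51: D = 548 − 1(51) = 497, S = 119 + 5.5(51) = 399.5.
Shortage = 497 − 399.5 = 97.5.

Shortage = 97.5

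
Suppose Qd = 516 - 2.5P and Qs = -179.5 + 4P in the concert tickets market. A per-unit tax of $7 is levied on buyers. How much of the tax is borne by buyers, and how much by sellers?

Buyers bear 56/13, sellers bear 35/13

Pre-tax equilibrium: P* = 107, Q* = 248.5.
Tax on buyers shifts demand to Qd = 516 − 2.5(P + 7) = 498.5 - 2.5P.
498.5 - 2.5P = -179.5 + 4P gives seller price Ps = 1356/13; buyers pay Pb = 1356/13 + 7 = 1447/13.
New quantity: Q = 516 − 2.5(1447/13) = 6181/26.
Buyer burden = 1447/13 − 107 = 56/13; seller burden = 107 − 1356/13 = 35/13.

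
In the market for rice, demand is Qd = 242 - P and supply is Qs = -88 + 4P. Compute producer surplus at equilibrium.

Producer surplus = 3872

Equilibrium: 242 - P = -88 + 4P gives P* = 66, Q* = 176.
Supply starts at P = 22 (where Qs = 0).
PS = ½(66 − 22)(176) = 3872.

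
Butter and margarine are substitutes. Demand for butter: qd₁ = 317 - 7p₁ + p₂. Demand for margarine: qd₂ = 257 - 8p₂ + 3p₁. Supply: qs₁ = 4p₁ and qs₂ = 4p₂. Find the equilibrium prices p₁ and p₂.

p₁ = 4061/129, p₂ = 3778/129

Market 1: 317 - 7p₁ + p₂ = 4p₁ → 11p₁ - p₂ = 317.
Market 2: 12p₂ - 3p₁ = 257.
Eliminating p₂: 12×(1) + 1×(2) gives 129p₁ = 4061, so p₁ = 4061/129.
Back-substitute into (2): p₂ = (257 + 3×4061/129) / 12 = 3778/129.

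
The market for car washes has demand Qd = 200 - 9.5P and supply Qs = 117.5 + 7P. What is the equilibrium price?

P* = 5

Set Qd = Qs: 200 - 9.5P = 117.5 + 7P.
82.5 = 16.5P, so P* = 5.
Q* = 200 − 9.5(5) = 152.5.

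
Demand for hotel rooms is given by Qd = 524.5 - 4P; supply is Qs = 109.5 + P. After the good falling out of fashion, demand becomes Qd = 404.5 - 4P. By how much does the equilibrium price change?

ΔP = -24

Original equilibrium: P* = 83, Q* = 192.5.
New equilibrium: 404.5 - 4P = 109.5 + P, so 295 = 5P and P' = 59; Q' = 404.5 − 4(59) = 168.5.
Change in price: 59 − 83 = -24.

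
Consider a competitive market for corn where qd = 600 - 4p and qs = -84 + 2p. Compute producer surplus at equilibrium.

Equilibrium: 600 - 4p = -84 + 2p gives p* = 114, q* = 144.
Supply starts at p = 42 (where qs = 0).
PS = ½(114 − 42)(144) = 5184.

Producer surplus = 5184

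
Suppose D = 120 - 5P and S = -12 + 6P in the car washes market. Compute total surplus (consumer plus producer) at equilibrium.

Equilibrium: 120 - 5P = -12 + 6P gives P* = 12, Q* = 60.
Demand choke price: P = 24; supply starts at P = 2.
CS = ½(24 − 12)(60) = 360; PS = ½(12 − 2)(60) = 300.

Total surplus = 660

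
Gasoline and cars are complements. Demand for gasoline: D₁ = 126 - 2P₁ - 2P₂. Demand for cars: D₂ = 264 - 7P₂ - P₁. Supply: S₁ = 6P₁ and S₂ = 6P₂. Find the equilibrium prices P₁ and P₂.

P₁ = 185/17, P₂ = 331/17

Market 1: 126 - 2P₁ - 2P₂ = 6P₁ → 8P₁ + 2P₂ = 126.
Market 2: 13P₂ + P₁ = 264.
Eliminating P₂: 13×(1) − 2×(2) gives 102P₁ = 1110, so P₁ = 185/17.
Back-substitute into (2): P₂ = (264 − 1×185/17) / 13 = 331/17.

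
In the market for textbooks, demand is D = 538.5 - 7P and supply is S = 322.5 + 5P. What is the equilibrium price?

P* = 18

Set D = S: 538.5 - 7P = 322.5 + 5P.
216 = 12P, so P* = 18.
Q* = 538.5 − 7(18) = 412.5.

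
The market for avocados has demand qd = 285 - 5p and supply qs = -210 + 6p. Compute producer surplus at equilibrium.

Equilibrium: 285 - 5p = -210 + 6p gives p* = 45, q* = 60.
Supply starts at p = 35 (where qs = 0).
PS = ½(45 − 35)(60) = 300.

Producer surplus = 300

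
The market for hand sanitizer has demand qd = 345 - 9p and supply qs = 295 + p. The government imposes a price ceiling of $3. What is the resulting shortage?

Shortage = 20

Equilibrium price would be p* = 5, so the ceiling at 3 binds.
At p = 3: qd = 345 − 9(3) = 318, qs = 295 + 1(3) = 298.
Shortage = 318 − 298 = 20.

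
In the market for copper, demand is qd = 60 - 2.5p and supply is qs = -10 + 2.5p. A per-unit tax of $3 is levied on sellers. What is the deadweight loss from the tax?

Pre-tax equilibrium: p* = 14, q* = 25.
Tax on sellers shifts supply to qs = -10 + 2.5(p − 3) = -17.5 + 2.5p.
60 - 2.5p = -17.5 + 2.5p gives buyer price pb = 15.5; sellers receive ps = 15.5 − 3 = 12.5.
New quantity: q = 60 − 2.5(15.5) = 21.25.
DWL = ½ × 3 × (25 − 21.25) = 5.625.

Deadweight loss = 5.625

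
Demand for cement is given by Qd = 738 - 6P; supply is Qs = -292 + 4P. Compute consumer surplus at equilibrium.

Equilibrium: 738 - 6P = -292 + 4P gives P* = 103, Q* = 120.
Demand choke price (Qd = 0): P = 123.
CS = ½(123 − 103)(120) = 1200.

Consumer surplus = 1200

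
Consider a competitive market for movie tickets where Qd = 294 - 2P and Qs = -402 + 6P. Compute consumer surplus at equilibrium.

Equilibrium: 294 - 2P = -402 + 6P gives P* = 87, Q* = 120.
Demand choke price (Qd = 0): P = 147.
CS = ½(147 − 87)(120) = 3600.

Consumer surplus = 3600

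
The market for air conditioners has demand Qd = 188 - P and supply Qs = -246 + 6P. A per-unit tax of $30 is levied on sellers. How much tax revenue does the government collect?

Tax revenue = 21060/7

Pre-tax equilibrium: P* = 62, Q* = 126.
Tax on sellers shifts supply to Qs = -246 + 6(P − 30) = -426 + 6P.
188 - P = -426 + 6P gives buyer price Pb = 614/7; sellers receive Ps = 614/7 − 30 = 404/7.
New quantity: Q = 188 − 1(614/7) = 702/7.
Revenue = 30 × 702/7 = 21060/7.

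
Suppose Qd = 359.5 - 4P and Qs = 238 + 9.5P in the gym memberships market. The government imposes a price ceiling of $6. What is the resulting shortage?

Shortage = 40.5

Equilibrium price would be P* = 9, so the ceiling at 6 binds.
At P = 6: Qd = 359.5 − 4(6) = 335.5, Qs = 238 + 9.5(6) = 295.
Shortage = 335.5 − 295 = 40.5.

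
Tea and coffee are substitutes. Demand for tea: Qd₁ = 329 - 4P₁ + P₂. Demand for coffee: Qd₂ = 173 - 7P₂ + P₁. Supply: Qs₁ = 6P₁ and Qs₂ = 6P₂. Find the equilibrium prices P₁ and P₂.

Market 1: 329 - 4P₁ + P₂ = 6P₁ → 10P₁ - P₂ = 329.
Market 2: 13P₂ - P₁ = 173.
Eliminating P₂: 13×(1) + 1×(2) gives 129P₁ = 4450, so P₁ = 4450/129.
Back-substitute into (2): P₂ = (173 + 1×4450/129) / 13 = 2059/129.

P₁ = 4450/129, P₂ = 2059/129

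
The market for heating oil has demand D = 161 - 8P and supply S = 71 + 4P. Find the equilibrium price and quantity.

P* = 7.5, Q* = 101

Set D = S: 161 - 8P = 71 + 4P.
90 = 12P, so P* = 7.5.
Q* = 161 − 8(7.5) = 101.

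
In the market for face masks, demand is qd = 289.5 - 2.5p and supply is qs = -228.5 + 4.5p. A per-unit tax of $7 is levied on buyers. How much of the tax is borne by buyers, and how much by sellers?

Buyers bear $4.5, sellers bear $2.5

Pre-tax equilibrium: p* = 74, q* = 104.5.
Tax on buyers shifts demand to qd = 289.5 − 2.5(p + 7) = 272 - 2.5p.
272 - 2.5p = -228.5 + 4.5p gives seller price ps = 71.5; buyers pay pb = 71.5 + 7 = 78.5.
New quantity: q = 289.5 − 2.5(78.5) = 93.25.
Buyer burden = 78.5 − 74 = 4.5; seller burden = 74 − 71.5 = 2.5.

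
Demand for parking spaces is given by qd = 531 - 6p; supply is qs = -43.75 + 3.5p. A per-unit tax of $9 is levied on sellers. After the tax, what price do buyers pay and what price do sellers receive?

Buyers pay 2425/38, sellers receive 2083/38

Pre-tax equilibrium: p* = 60.5, q* = 168.
Tax on sellers shifts supply to qs = -43.75 + 3.5(p − 9) = -75.25 + 3.5p.
531 - 6p = -75.25 + 3.5p gives buyer price pb = 2425/38; sellers receive ps = 2425/38 − 9 = 2083/38.
New quantity: q = 531 − 6(2425/38) = 2814/19.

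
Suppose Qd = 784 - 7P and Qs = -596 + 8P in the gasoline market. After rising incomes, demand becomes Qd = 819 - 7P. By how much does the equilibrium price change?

ΔP = 7/3

Original equilibrium: P* = 92, Q* = 140.
New equilibrium: 819 - 7P = -596 + 8P, so 1415 = 15P and P' = 283/3; Q' = 819 − 7(283/3) = 476/3.
Change in price: 283/3 − 92 = 7/3.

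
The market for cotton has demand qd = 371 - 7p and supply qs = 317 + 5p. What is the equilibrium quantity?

Set qd = qs: 371 - 7p = 317 + 5p.
54 = 12p, so p* = 4.5.
q* = 371 − 7(4.5) = 339.5.

q* = 339.5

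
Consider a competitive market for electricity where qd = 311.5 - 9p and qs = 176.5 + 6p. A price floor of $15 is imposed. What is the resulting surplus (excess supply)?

Surplus = 90

Equilibrium price would be p* = 9, so the floor at 15 binds.
At p = 15: qd = 176.5, qs = 266.5.
Surplus = 266.5 − 176.5 = 90.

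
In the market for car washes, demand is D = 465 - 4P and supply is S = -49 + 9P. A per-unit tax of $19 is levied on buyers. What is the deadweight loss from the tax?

Pre-tax equilibrium: P* = 514/13, Q* = 3989/13.
Tax on buyers shifts demand to D = 465 − 4(P + 19) = 389 - 4P.
389 - 4P = -49 + 9P gives seller price Ps = 438/13; buyers pay Pb = 438/13 + 19 = 685/13.
New quantity: Q = 465 − 4(685/13) = 3305/13.
DWL = ½ × 19 × (3989/13 − 3305/13) = 6498/13.

Deadweight loss = 6498/13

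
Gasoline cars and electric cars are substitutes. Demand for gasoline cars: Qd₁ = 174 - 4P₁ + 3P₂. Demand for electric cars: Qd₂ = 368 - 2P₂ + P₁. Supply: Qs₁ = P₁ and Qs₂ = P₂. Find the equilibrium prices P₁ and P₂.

P₁ = 135.5, P₂ = 1007/6

Market 1: 174 - 4P₁ + 3P₂ = P₁ → 5P₁ - 3P₂ = 174.
Market 2: 3P₂ - P₁ = 368.
Eliminating P₂: 3×(1) + 3×(2) gives 12P₁ = 1626, so P₁ = 135.5.
Back-substitute into (2): P₂ = (368 + 1×135.5) / 3 = 1007/6.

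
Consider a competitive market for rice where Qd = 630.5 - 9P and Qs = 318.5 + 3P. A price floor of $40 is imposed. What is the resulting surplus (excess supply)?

Equilibrium price would be P* = 26, so the floor at 40 binds.
At P = 40: Qd = 270.5, Qs = 438.5.
Surplus = 438.5 − 270.5 = 168.

Surplus = 168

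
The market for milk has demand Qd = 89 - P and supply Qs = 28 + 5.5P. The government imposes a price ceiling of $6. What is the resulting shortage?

Equilibrium price would be P* = 122/13, so the ceiling at 6 binds.
At P = 6: Qd = 89 − 1(6) = 83, Qs = 28 + 5.5(6) = 61.
Shortage = 83 − 61 = 22.

Shortage = 22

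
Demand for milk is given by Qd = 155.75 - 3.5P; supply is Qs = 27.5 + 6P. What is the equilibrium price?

Set Qd = Qs: 155.75 - 3.5P = 27.5 + 6P.
128.25 = 9.5P, so P* = 13.5.
Q* = 155.75 − 3.5(13.5) = 108.5.

P* = 13.5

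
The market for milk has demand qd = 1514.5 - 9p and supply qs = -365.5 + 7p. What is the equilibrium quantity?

q* = 457

Set qd = qs: 1514.5 - 9p = -365.5 + 7p.
1880 = 16p, so p* = 117.5.
q* = 1514.5 − 9(117.5) = 457.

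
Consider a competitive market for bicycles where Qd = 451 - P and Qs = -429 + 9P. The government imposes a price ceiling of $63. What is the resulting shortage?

Equilibrium price would be P* = 88, so the ceiling at 63 binds.
At P = 63: Qd = 451 − 1(63) = 388, Qs = -429 + 9(63) = 138.
Shortage = 388 − 138 = 250.

Shortage = 250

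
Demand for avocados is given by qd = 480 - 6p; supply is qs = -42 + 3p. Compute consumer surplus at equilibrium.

Consumer surplus = 1452

Equilibrium: 480 - 6p = -42 + 3p gives p* = 58, q* = 132.
Demand choke price (qd = 0): p = 80.
CS = ½(80 − 58)(132) = 1452.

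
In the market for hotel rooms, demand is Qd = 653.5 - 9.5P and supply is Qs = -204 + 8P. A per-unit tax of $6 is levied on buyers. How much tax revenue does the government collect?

Tax revenue = 34008/35

Pre-tax equilibrium: P* = 49, Q* = 188.
Tax on buyers shifts demand to Qd = 653.5 − 9.5(P + 6) = 596.5 - 9.5P.
596.5 - 9.5P = -204 + 8P gives seller price Ps = 1601/35; buyers pay Pb = 1601/35 + 6 = 1811/35.
New quantity: Q = 653.5 − 9.5(1811/35) = 5668/35.
Revenue = 6 × 5668/35 = 34008/35.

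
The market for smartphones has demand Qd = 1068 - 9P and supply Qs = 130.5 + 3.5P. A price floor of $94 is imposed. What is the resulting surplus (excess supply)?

Surplus = 237.5

Equilibrium price would be P* = 75, so the floor at 94 binds.
At P = 94: Qd = 222, Qs = 459.5.
Surplus = 459.5 − 222 = 237.5.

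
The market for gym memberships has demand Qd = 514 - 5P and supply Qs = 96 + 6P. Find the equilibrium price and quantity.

P* = 38, Q* = 324

Set Qd = Qs: 514 - 5P = 96 + 6P.
418 = 11P, so P* = 38.
Q* = 514 − 5(38) = 324.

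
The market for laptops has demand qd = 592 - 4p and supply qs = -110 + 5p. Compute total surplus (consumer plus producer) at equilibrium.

Total surplus = 17640

Equilibrium: 592 - 4p = -110 + 5p gives p* = 78, q* = 280.
Demand choke price: p = 148; supply starts at p = 22.
CS = ½(148 − 78)(280) = 9800; PS = ½(78 − 22)(280) = 7840.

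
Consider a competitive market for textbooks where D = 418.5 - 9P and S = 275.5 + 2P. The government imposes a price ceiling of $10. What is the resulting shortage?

Shortage = 33

Equilibrium price would be P* = 13, so the ceiling at 10 binds.
At P = 10: D = 418.5 − 9(10) = 328.5, S = 275.5 + 2(10) = 295.5.
Shortage = 328.5 − 295.5 = 33.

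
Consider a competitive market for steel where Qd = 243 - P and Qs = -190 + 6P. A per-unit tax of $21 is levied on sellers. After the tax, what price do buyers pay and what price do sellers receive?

Buyers pay 559/7, sellers receive 412/7

Pre-tax equilibrium: P* = 433/7, Q* = 1268/7.
Tax on sellers shifts supply to Qs = -190 + 6(P − 21) = -316 + 6P.
243 - P = -316 + 6P gives buyer price Pb = 559/7; sellers receive Ps = 559/7 − 21 = 412/7.
New quantity: Q = 243 − 1(559/7) = 1142/7.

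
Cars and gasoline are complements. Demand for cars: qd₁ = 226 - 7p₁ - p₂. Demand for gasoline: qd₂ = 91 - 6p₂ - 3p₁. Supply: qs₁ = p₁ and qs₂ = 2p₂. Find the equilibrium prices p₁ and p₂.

p₁ = 1717/61, p₂ = 50/61

Market 1: 226 - 7p₁ - p₂ = p₁ → 8p₁ + p₂ = 226.
Market 2: 8p₂ + 3p₁ = 91.
Eliminating p₂: 8×(1) − 1×(2) gives 61p₁ = 1717, so p₁ = 1717/61.
Back-substitute into (2): p₂ = (91 − 3×1717/61) / 8 = 50/61.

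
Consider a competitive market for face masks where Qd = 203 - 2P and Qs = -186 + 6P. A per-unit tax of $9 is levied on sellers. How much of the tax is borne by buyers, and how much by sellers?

Pre-tax equilibrium: P* = 48.625, Q* = 105.75.
Tax on sellers shifts supply to Qs = -186 + 6(P − 9) = -240 + 6P.
203 - 2P = -240 + 6P gives buyer price Pb = 55.375; sellers receive Ps = 55.375 − 9 = 46.375.
New quantity: Q = 203 − 2(55.375) = 92.25.
Buyer burden = 55.375 − 48.625 = 6.75; seller burden = 48.625 − 46.375 = 2.25.

Buyers bear $6.75, sellers bear $2.25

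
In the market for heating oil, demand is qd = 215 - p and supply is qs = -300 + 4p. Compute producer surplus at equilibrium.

Equilibrium: 215 - p = -300 + 4p gives p* = 103, q* = 112.
Supply starts at p = 75 (where qs = 0).
PS = ½(103 − 75)(112) = 1568.

Producer surplus = 1568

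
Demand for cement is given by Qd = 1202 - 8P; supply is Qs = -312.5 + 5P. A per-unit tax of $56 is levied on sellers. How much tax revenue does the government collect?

Tax revenue = 71120/13

Pre-tax equilibrium: P* = 116.5, Q* = 270.
Tax on sellers shifts supply to Qs = -312.5 + 5(P − 56) = -592.5 + 5P.
1202 - 8P = -592.5 + 5P gives buyer price Pb = 3589/26; sellers receive Ps = 3589/26 − 56 = 2133/26.
New quantity: Q = 1202 − 8(3589/26) = 1270/13.
Revenue = 56 × 1270/13 = 71120/13.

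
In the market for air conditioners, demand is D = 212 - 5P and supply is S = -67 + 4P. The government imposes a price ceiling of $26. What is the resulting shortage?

Equilibrium price would be P* = 31, so the ceiling at 26 binds.
At P = 26: D = 212 − 5(26) = 82, S = -67 + 4(26) = 37.
Shortage = 82 − 37 = 45.

Shortage = 45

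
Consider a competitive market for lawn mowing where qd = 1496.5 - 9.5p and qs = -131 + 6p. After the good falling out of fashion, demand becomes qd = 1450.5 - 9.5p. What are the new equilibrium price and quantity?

Original equilibrium: p* = 105, q* = 499.
New equilibrium: 1450.5 - 9.5p = -131 + 6p, so 1581.5 = 15.5p and p' = 3163/31; q' = 1450.5 − 9.5(3163/31) = 14917/31.

p' = 3163/31, q' = 14917/31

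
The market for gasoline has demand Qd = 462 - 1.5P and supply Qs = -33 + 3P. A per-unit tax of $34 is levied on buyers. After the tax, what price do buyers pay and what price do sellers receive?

Pre-tax equilibrium: P* = 110, Q* = 297.
Tax on buyers shifts demand to Qd = 462 − 1.5(P + 34) = 411 - 1.5P.
411 - 1.5P = -33 + 3P gives seller price Ps = 296/3; buyers pay Pb = 296/3 + 34 = 398/3.
New quantity: Q = 462 − 1.5(398/3) = 263.

Buyers pay 398/3, sellers receive 296/3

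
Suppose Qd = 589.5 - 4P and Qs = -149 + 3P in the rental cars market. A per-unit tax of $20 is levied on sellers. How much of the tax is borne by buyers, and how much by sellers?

Pre-tax equilibrium: P* = 105.5, Q* = 167.5.
Tax on sellers shifts supply to Qs = -149 + 3(P − 20) = -209 + 3P.
589.5 - 4P = -209 + 3P gives buyer price Pb = 1597/14; sellers receive Ps = 1597/14 − 20 = 1317/14.
New quantity: Q = 589.5 − 4(1597/14) = 1865/14.
Buyer burden = 1597/14 − 105.5 = 60/7; seller burden = 105.5 − 1317/14 = 80/7.

Buyers bear 60/7, sellers bear 80/7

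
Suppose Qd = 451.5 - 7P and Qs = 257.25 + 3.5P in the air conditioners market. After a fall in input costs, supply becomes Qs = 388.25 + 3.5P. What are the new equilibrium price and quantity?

Original equilibrium: P* = 18.5, Q* = 322.
New equilibrium: 451.5 - 7P = 388.25 + 3.5P, so 63.25 = 10.5P and P' = 253/42; Q' = 451.5 − 7(253/42) = 1228/3.

P' = 253/42, Q' = 1228/3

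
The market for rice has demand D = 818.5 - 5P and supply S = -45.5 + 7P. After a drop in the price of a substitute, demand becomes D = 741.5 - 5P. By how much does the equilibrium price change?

ΔP = -77/12

Original equilibrium: P* = 72, Q* = 458.5.
New equilibrium: 741.5 - 5P = -45.5 + 7P, so 787 = 12P and P' = 787/12; Q' = 741.5 − 5(787/12) = 4963/12.
Change in price: 787/12 − 72 = -77/12.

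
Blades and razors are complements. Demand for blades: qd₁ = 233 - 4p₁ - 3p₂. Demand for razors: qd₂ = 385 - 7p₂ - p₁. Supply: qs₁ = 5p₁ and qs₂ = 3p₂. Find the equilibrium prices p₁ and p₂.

p₁ = 1175/87, p₂ = 3232/87

Market 1: 233 - 4p₁ - 3p₂ = 5p₁ → 9p₁ + 3p₂ = 233.
Market 2: 10p₂ + p₁ = 385.
Eliminating p₂: 10×(1) − 3×(2) gives 87p₁ = 1175, so p₁ = 1175/87.
Back-substitute into (2): p₂ = (385 − 1×1175/87) / 10 = 3232/87.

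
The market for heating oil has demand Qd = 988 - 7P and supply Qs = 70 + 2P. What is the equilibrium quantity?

Q* = 274

Set Qd = Qs: 988 - 7P = 70 + 2P.
918 = 9P, so P* = 102.
Q* = 988 − 7(102) = 274.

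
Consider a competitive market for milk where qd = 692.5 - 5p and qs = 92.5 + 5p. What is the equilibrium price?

Set qd = qs: 692.5 - 5p = 92.5 + 5p.
600 = 10p, so p* = 60.
q* = 692.5 − 5(60) = 392.5.

p* = 60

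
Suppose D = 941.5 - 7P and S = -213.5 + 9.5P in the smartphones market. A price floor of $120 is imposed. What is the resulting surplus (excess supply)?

Equilibrium price would be P* = 70, so the floor at 120 binds.
At P = 120: D = 101.5, S = 926.5.
Surplus = 926.5 − 101.5 = 825.

Surplus = 825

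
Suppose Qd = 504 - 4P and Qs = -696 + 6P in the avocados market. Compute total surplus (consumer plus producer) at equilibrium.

Equilibrium: 504 - 4P = -696 + 6P gives P* = 120, Q* = 24.
Demand choke price: P = 126; supply starts at P = 116.
CS = ½(126 − 120)(24) = 72; PS = ½(120 − 116)(24) = 48.

Total surplus = 120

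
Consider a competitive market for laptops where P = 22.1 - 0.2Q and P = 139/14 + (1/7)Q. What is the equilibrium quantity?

Set the two price expressions equal: 22.1 - 0.2Q = 139/14 + (1/7)Q.
426/35 = (12/35)Q, so Q* = 35.5.
P* = 22.1 − (0.2)(35.5) = 15.

Q* = 35.5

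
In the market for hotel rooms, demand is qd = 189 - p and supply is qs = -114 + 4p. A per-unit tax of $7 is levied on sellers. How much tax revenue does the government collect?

Tax revenue = 859.6

Pre-tax equilibrium: p* = 60.6, q* = 128.4.
Tax on sellers shifts supply to qs = -114 + 4(p − 7) = -142 + 4p.
189 - p = -142 + 4p gives buyer price pb = 66.2; sellers receive ps = 66.2 − 7 = 59.2.
New quantity: q = 189 − 1(66.2) = 122.8.
Revenue = 7 × 122.8 = 859.6.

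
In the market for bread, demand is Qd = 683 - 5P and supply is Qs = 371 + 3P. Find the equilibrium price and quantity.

P* = 39, Q* = 488

Set Qd = Qs: 683 - 5P = 371 + 3P.
312 = 8P, so P* = 39.
Q* = 683 − 5(39) = 488.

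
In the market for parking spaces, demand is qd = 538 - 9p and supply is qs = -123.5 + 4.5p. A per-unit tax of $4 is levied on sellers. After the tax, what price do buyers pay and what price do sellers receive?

Buyers pay 151/3, sellers receive 139/3

Pre-tax equilibrium: p* = 49, q* = 97.
Tax on sellers shifts supply to qs = -123.5 + 4.5(p − 4) = -141.5 + 4.5p.
538 - 9p = -141.5 + 4.5p gives buyer price pb = 151/3; sellers receive ps = 151/3 − 4 = 139/3.
New quantity: q = 538 − 9(151/3) = 85.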